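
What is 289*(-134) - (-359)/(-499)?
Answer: -19324633/499 ≈ -38727.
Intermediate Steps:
289*(-134) - (-359)/(-499) = -38726 - (-359)*(-1)/499 = -38726 - 1*359/499 = -38726 - 359/499 = -19324633/499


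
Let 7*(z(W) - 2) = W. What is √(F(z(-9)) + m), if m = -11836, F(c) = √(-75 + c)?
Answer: √(-579964 + 14*I*√910)/7 ≈ 0.039611 + 108.79*I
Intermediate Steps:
z(W) = 2 + W/7
√(F(z(-9)) + m) = √(√(-75 + (2 + (⅐)*(-9))) - 11836) = √(√(-75 + (2 - 9/7)) - 11836) = √(√(-75 + 5/7) - 11836) = √(√(-520/7) - 11836) = √(2*I*√910/7 - 11836) = √(-11836 + 2*I*√910/7)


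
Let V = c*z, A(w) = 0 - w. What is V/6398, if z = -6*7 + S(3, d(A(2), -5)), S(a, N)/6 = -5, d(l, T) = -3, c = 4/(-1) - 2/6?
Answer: 156/3199 ≈ 0.048765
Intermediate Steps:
A(w) = -w
c = -13/3 (c = 4*(-1) - 2*⅙ = -4 - ⅓ = -13/3 ≈ -4.3333)
S(a, N) = -30 (S(a, N) = 6*(-5) = -30)
z = -72 (z = -6*7 - 30 = -42 - 30 = -72)
V = 312 (V = -13/3*(-72) = 312)
V/6398 = 312/6398 = 312*(1/6398) = 156/3199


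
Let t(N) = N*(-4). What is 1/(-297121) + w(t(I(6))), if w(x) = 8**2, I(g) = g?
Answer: 19015743/297121 ≈ 64.000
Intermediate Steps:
t(N) = -4*N
w(x) = 64
1/(-297121) + w(t(I(6))) = 1/(-297121) + 64 = -1/297121 + 64 = 19015743/297121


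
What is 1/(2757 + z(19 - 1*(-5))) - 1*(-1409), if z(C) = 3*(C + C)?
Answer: 4087510/2901 ≈ 1409.0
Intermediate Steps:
z(C) = 6*C (z(C) = 3*(2*C) = 6*C)
1/(2757 + z(19 - 1*(-5))) - 1*(-1409) = 1/(2757 + 6*(19 - 1*(-5))) - 1*(-1409) = 1/(2757 + 6*(19 + 5)) + 1409 = 1/(2757 + 6*24) + 1409 = 1/(2757 + 144) + 1409 = 1/2901 + 1409 = 4087510/2901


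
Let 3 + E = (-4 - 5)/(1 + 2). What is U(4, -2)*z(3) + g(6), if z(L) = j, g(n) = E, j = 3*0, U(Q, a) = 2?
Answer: -6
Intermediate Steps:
j = 0
E = -6 (E = -3 + (-4 - 5)/(1 + 2) = -3 - 9/3 = -3 - 9*⅓ = -3 - 3 = -6)
g(n) = -6
z(L) = 0
U(4, -2)*z(3) + g(6) = 2*0 - 6 = 0 - 6 = -6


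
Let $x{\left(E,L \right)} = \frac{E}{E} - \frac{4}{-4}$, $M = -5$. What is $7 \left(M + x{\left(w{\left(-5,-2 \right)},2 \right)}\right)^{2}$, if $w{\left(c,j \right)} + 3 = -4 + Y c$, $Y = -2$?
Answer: $63$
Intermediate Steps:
$w{\left(c,j \right)} = -7 - 2 c$ ($w{\left(c,j \right)} = -3 - \left(4 + 2 c\right) = -7 - 2 c$)
$x{\left(E,L \right)} = 2$ ($x{\left(E,L \right)} = 1 - -1 = 1 + 1 = 2$)
$7 \left(M + x{\left(w{\left(-5,-2 \right)},2 \right)}\right)^{2} = 7 \left(-5 + 2\right)^{2} = 7 \left(-3\right)^{2} = 7 \cdot 9 = 63$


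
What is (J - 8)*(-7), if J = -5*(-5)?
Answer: -119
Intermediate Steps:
J = 25
(J - 8)*(-7) = (25 - 8)*(-7) = 17*(-7) = -119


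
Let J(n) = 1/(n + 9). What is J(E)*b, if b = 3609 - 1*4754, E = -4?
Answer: -229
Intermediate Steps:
J(n) = 1/(9 + n)
b = -1145 (b = 3609 - 4754 = -1145)
J(E)*b = -1145/(9 - 4) = -1145/5 = (⅕)*(-1145) = -229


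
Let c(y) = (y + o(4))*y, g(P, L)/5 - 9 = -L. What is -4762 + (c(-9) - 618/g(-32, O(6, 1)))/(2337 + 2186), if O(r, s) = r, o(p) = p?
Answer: -107692611/22615 ≈ -4762.0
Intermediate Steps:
g(P, L) = 45 - 5*L (g(P, L) = 45 + 5*(-L) = 45 - 5*L)
c(y) = y*(4 + y) (c(y) = (y + 4)*y = (4 + y)*y = y*(4 + y))
-4762 + (c(-9) - 618/g(-32, O(6, 1)))/(2337 + 2186) = -4762 + (-9*(4 - 9) - 618/(45 - 5*6))/(2337 + 2186) = -4762 + (-9*(-5) - 618/(45 - 30))/4523 = -4762 + (45 - 618/15)*(1/4523) = -4762 + (45 - 618*1/15)*(1/4523) = -4762 + (45 - 206/5)*(1/4523) = -4762 + (19/5)*(1/4523) = -4762 + 19/22615 = -107692611/22615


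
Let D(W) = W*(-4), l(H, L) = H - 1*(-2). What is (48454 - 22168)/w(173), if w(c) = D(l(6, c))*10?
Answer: -13143/160 ≈ -82.144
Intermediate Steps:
l(H, L) = 2 + H (l(H, L) = H + 2 = 2 + H)
D(W) = -4*W
w(c) = -320 (w(c) = -4*(2 + 6)*10 = -4*8*10 = -32*10 = -320)
(48454 - 22168)/w(173) = (48454 - 22168)/(-320) = 26286*(-1/320) = -13143/160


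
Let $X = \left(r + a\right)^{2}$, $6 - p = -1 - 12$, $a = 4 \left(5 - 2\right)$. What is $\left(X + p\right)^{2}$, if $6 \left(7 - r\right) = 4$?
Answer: $\frac{10214416}{81} \approx 1.261 \cdot 10^{5}$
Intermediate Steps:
$a = 12$ ($a = 4 \cdot 3 = 12$)
$r = \frac{19}{3}$ ($r = 7 - \frac{2}{3} = \frac{19}{3} \approx 6.3333$)
$p = 19$ ($p = 6 - \left(-1 - 12\right) = 6 - -13 = 6 + 13 = 19$)
$X = \frac{3025}{9}$ ($X = \left(\frac{19}{3} + 12\right)^{2} = \left(\frac{55}{3}\right)^{2} = \frac{3025}{9} \approx 336.11$)
$\left(X + p\right)^{2} = \left(\frac{3025}{9} + 19\right)^{2} = \left(\frac{3196}{9}\right)^{2} = \frac{10214416}{81}$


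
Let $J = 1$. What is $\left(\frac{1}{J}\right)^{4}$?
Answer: $1$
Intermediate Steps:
$\left(\frac{1}{J}\right)^{4} = \left(1^{-1}\right)^{4} = 1^{4} = 1$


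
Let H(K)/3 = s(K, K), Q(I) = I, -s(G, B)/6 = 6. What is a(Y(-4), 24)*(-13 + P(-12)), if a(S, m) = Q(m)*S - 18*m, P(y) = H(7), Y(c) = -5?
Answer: 66792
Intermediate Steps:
s(G, B) = -36 (s(G, B) = -6*6 = -36)
H(K) = -108 (H(K) = 3*(-36) = -108)
P(y) = -108
a(S, m) = -18*m + S*m (a(S, m) = m*S - 18*m = S*m - 18*m = -18*m + S*m)
a(Y(-4), 24)*(-13 + P(-12)) = (24*(-18 - 5))*(-13 - 108) = (24*(-23))*(-121) = -552*(-121) = 66792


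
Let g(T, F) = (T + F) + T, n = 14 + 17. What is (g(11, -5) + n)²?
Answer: 2304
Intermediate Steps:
n = 31
g(T, F) = F + 2*T (g(T, F) = (F + T) + T = F + 2*T)
(g(11, -5) + n)² = ((-5 + 2*11) + 31)² = ((-5 + 22) + 31)² = (17 + 31)² = 48² = 2304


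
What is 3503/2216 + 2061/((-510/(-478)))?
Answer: 364149443/188360 ≈ 1933.3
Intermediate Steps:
3503/2216 + 2061/((-510/(-478))) = 3503*(1/2216) + 2061/((-510*(-1/478))) = 3503/2216 + 2061/(255/239) = 3503/2216 + 2061*(239/255) = 3503/2216 + 164193/85 = 364149443/188360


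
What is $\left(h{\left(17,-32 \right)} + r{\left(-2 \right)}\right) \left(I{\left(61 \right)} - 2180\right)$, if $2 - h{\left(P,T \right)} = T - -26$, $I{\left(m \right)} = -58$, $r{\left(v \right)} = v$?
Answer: $-13428$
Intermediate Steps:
$h{\left(P,T \right)} = -24 - T$ ($h{\left(P,T \right)} = 2 - \left(T - -26\right) = 2 - \left(T + 26\right) = 2 - \left(26 + T\right) = -24 - T$)
$\left(h{\left(17,-32 \right)} + r{\left(-2 \right)}\right) \left(I{\left(61 \right)} - 2180\right) = \left(\left(-24 - -32\right) - 2\right) \left(-58 - 2180\right) = \left(\left(-24 + 32\right) - 2\right) \left(-2238\right) = \left(8 - 2\right) \left(-2238\right) = 6 \left(-2238\right) = -13428$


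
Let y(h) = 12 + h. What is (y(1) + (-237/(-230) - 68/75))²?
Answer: 2050006729/11902500 ≈ 172.23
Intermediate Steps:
(y(1) + (-237/(-230) - 68/75))² = ((12 + 1) + (-237/(-230) - 68/75))² = (13 + (-237*(-1/230) - 68*1/75))² = (13 + (237/230 - 68/75))² = (13 + 427/3450)² = (45277/3450)² = 2050006729/11902500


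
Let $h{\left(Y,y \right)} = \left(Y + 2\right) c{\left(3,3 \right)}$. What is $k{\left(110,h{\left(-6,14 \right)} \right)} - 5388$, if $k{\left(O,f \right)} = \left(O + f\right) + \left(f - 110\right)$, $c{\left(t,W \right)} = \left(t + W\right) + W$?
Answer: $-5460$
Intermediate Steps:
$c{\left(t,W \right)} = t + 2 W$ ($c{\left(t,W \right)} = \left(W + t\right) + W = t + 2 W$)
$h{\left(Y,y \right)} = 18 + 9 Y$ ($h{\left(Y,y \right)} = \left(Y + 2\right) \left(3 + 2 \cdot 3\right) = \left(2 + Y\right) \left(3 + 6\right) = \left(2 + Y\right) 9 = 18 + 9 Y$)
$k{\left(O,f \right)} = -110 + O + 2 f$ ($k{\left(O,f \right)} = \left(O + f\right) + \left(f - 110\right) = \left(O + f\right) + \left(-110 + f\right) = -110 + O + 2 f$)
$k{\left(110,h{\left(-6,14 \right)} \right)} - 5388 = \left(-110 + 110 + 2 \left(18 + 9 \left(-6\right)\right)\right) - 5388 = \left(-110 + 110 + 2 \left(18 - 54\right)\right) - 5388 = \left(-110 + 110 + 2 \left(-36\right)\right) - 5388 = \left(-110 + 110 - 72\right) - 5388 = -72 - 5388 = -5460$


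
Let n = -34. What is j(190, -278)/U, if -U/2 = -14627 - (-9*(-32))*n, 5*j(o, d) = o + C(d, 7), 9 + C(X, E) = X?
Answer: -97/48350 ≈ -0.0020062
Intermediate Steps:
C(X, E) = -9 + X
j(o, d) = -9/5 + d/5 + o/5 (j(o, d) = (o + (-9 + d))/5 = (-9 + d + o)/5 = -9/5 + d/5 + o/5)
U = 9670 (U = -2*(-14627 - (-9*(-32))*(-34)) = -2*(-14627 - 288*(-34)) = -2*(-14627 - 1*(-9792)) = -2*(-14627 + 9792) = -2*(-4835) = 9670)
j(190, -278)/U = (-9/5 + (⅕)*(-278) + (⅕)*190)/9670 = (-9/5 - 278/5 + 38)*(1/9670) = -97/5*1/9670 = -97/48350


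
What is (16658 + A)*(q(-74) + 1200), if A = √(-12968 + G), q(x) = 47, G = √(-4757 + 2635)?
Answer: 20772526 + 1247*√(-12968 + I*√2122) ≈ 2.0773e+7 + 1.4201e+5*I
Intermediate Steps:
G = I*√2122 (G = √(-2122) = I*√2122 ≈ 46.065*I)
A = √(-12968 + I*√2122) ≈ 0.2023 + 113.88*I
(16658 + A)*(q(-74) + 1200) = (16658 + √(-12968 + I*√2122))*(47 + 1200) = (16658 + √(-12968 + I*√2122))*1247 = 20772526 + 1247*√(-12968 + I*√2122)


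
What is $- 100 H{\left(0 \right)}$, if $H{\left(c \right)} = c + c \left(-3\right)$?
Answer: $0$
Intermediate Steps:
$H{\left(c \right)} = - 2 c$ ($H{\left(c \right)} = c - 3 c = - 2 c$)
$- 100 H{\left(0 \right)} = - 100 \left(\left(-2\right) 0\right) = \left(-100\right) 0 = 0$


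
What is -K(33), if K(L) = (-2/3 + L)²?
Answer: -9409/9 ≈ -1045.4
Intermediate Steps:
K(L) = (-⅔ + L)² (K(L) = (-2*⅓ + L)² = (-⅔ + L)²)
-K(33) = -(-2 + 3*33)²/9 = -(-2 + 99)²/9 = -97²/9 = -9409/9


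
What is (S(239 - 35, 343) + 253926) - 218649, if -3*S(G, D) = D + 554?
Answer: 34978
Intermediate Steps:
S(G, D) = -554/3 - D/3 (S(G, D) = -(D + 554)/3 = -(554 + D)/3 = -554/3 - D/3)
(S(239 - 35, 343) + 253926) - 218649 = ((-554/3 - 1/3*343) + 253926) - 218649 = ((-554/3 - 343/3) + 253926) - 218649 = (-299 + 253926) - 218649 = 253627 - 218649 = 34978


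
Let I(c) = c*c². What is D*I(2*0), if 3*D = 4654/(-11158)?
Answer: 0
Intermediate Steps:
I(c) = c³
D = -2327/16737 (D = (4654/(-11158))/3 = (4654*(-1/11158))/3 = (⅓)*(-2327/5579) = -2327/16737 ≈ -0.13903)
D*I(2*0) = -2327*(2*0)³/16737 = -2327/16737*0³ = -2327/16737*0 = 0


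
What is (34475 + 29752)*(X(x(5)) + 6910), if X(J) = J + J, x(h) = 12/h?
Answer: 2220584298/5 ≈ 4.4412e+8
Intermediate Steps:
X(J) = 2*J
(34475 + 29752)*(X(x(5)) + 6910) = (34475 + 29752)*(2*(12/5) + 6910) = 64227*(2*(12*(1/5)) + 6910) = 64227*(2*(12/5) + 6910) = 64227*(24/5 + 6910) = 64227*(34574/5) = 2220584298/5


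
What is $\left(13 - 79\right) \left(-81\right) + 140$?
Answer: $5486$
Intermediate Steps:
$\left(13 - 79\right) \left(-81\right) + 140 = \left(-66\right) \left(-81\right) + 140 = 5346 + 140 = 5486$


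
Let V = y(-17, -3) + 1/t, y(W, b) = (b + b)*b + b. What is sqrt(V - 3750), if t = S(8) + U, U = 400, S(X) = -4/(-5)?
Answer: I*sqrt(3749952435)/1002 ≈ 61.115*I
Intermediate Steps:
S(X) = 4/5 (S(X) = -4*(-1/5) = 4/5)
y(W, b) = b + 2*b**2 (y(W, b) = (2*b)*b + b = 2*b**2 + b = b + 2*b**2)
t = 2004/5 (t = 4/5 + 400 = 2004/5 ≈ 400.80)
V = 30065/2004 (V = -3*(1 + 2*(-3)) + 1/(2004/5) = -3*(1 - 6) + 5/2004 = -3*(-5) + 5/2004 = 15 + 5/2004 = 30065/2004 ≈ 15.003)
sqrt(V - 3750) = sqrt(30065/2004 - 3750) = sqrt(-7484935/2004) = I*sqrt(3749952435)/1002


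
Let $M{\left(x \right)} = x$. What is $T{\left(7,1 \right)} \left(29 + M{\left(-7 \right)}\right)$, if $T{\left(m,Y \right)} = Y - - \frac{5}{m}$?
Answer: $\frac{264}{7} \approx 37.714$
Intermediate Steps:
$T{\left(m,Y \right)} = Y + \frac{5}{m}$
$T{\left(7,1 \right)} \left(29 + M{\left(-7 \right)}\right) = \left(1 + \frac{5}{7}\right) \left(29 - 7\right) = \left(1 + 5 \cdot \frac{1}{7}\right) 22 = \left(1 + \frac{5}{7}\right) 22 = \frac{12}{7} \cdot 22 = \frac{264}{7}$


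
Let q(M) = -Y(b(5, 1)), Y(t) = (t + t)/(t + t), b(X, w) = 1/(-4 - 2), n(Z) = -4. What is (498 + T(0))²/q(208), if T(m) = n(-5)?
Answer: -244036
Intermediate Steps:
T(m) = -4
b(X, w) = -⅙ (b(X, w) = 1/(-6) = -⅙)
Y(t) = 1 (Y(t) = (2*t)/((2*t)) = (2*t)*(1/(2*t)) = 1)
q(M) = -1 (q(M) = -1*1 = -1)
(498 + T(0))²/q(208) = (498 - 4)²/(-1) = 494²*(-1) = 244036*(-1) = -244036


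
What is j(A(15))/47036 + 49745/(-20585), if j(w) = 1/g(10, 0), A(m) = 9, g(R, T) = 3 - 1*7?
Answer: -1871848773/774588848 ≈ -2.4166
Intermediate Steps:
g(R, T) = -4 (g(R, T) = 3 - 7 = -4)
j(w) = -¼ (j(w) = 1/(-4) = -¼)
j(A(15))/47036 + 49745/(-20585) = -¼/47036 + 49745/(-20585) = -¼*1/47036 + 49745*(-1/20585) = -1/188144 - 9949/4117 = -1871848773/774588848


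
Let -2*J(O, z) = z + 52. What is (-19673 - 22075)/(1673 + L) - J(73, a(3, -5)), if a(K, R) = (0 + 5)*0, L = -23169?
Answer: 150161/5374 ≈ 27.942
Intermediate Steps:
a(K, R) = 0 (a(K, R) = 5*0 = 0)
J(O, z) = -26 - z/2 (J(O, z) = -(z + 52)/2 = -(52 + z)/2 = -26 - z/2)
(-19673 - 22075)/(1673 + L) - J(73, a(3, -5)) = (-19673 - 22075)/(1673 - 23169) - (-26 - 1/2*0) = -41748/(-21496) - (-26 + 0) = -41748*(-1/21496) - 1*(-26) = 10437/5374 + 26 = 150161/5374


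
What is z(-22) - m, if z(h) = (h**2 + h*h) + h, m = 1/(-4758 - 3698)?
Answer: 7999377/8456 ≈ 946.00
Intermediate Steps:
m = -1/8456 (m = 1/(-8456) = -1/8456 ≈ -0.00011826)
z(h) = h + 2*h**2 (z(h) = (h**2 + h**2) + h = 2*h**2 + h = h + 2*h**2)
z(-22) - m = -22*(1 + 2*(-22)) - 1*(-1/8456) = -22*(1 - 44) + 1/8456 = -22*(-43) + 1/8456 = 946 + 1/8456 = 7999377/8456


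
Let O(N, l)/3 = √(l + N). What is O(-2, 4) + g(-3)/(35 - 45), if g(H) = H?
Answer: 3/10 + 3*√2 ≈ 4.5426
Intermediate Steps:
O(N, l) = 3*√(N + l) (O(N, l) = 3*√(l + N) = 3*√(N + l))
O(-2, 4) + g(-3)/(35 - 45) = 3*√(-2 + 4) - 3/(35 - 45) = 3*√2 - 3/(-10) = 3*√2 - ⅒*(-3) = 3*√2 + 3/10 = 3/10 + 3*√2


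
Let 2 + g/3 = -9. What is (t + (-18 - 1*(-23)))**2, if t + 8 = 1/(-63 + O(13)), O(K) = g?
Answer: 83521/9216 ≈ 9.0626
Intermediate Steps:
g = -33 (g = -6 + 3*(-9) = -6 - 27 = -33)
O(K) = -33
t = -769/96 (t = -8 + 1/(-63 - 33) = -8 + 1/(-96) = -8 - 1/96 = -769/96 ≈ -8.0104)
(t + (-18 - 1*(-23)))**2 = (-769/96 + (-18 - 1*(-23)))**2 = (-769/96 + (-18 + 23))**2 = (-769/96 + 5)**2 = (-289/96)**2 = 83521/9216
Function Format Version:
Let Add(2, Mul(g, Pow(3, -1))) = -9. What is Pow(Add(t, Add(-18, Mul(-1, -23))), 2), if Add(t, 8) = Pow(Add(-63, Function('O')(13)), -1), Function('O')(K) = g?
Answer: Rational(83521, 9216) ≈ 9.0626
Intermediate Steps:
g = -33 (g = Add(-6, Mul(3, -9)) = Add(-6, -27) = -33)
Function('O')(K) = -33
t = Rational(-769, 96) (t = Add(-8, Pow(Add(-63, -33), -1)) = Add(-8, Pow(-96, -1)) = Add(-8, Rational(-1, 96)) = Rational(-769, 96) ≈ -8.0104)
Pow(Add(t, Add(-18, Mul(-1, -23))), 2) = Pow(Add(Rational(-769, 96), Add(-18, Mul(-1, -23))), 2) = Pow(Add(Rational(-769, 96), Add(-18, 23)), 2) = Pow(Add(Rational(-769, 96), 5), 2) = Pow(Rational(-289, 96), 2) = Rational(83521, 9216)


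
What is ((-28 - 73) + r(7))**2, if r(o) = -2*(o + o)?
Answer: 16641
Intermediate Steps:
r(o) = -4*o
((-28 - 73) + r(7))**2 = ((-28 - 73) - 4*7)**2 = (-101 - 28)**2 = (-129)**2 = 16641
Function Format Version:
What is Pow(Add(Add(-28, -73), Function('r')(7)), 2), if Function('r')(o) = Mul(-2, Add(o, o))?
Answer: 16641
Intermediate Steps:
Function('r')(o) = Mul(-4, o) (Function('r')(o) = Mul(-2, Mul(2, o)) = Mul(-4, o))
Pow(Add(Add(-28, -73), Function('r')(7)), 2) = Pow(Add(Add(-28, -73), Mul(-4, 7)), 2) = Pow(Add(-101, -28), 2) = Pow(-129, 2) = 16641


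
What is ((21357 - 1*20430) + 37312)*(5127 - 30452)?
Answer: -968402675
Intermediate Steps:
((21357 - 1*20430) + 37312)*(5127 - 30452) = ((21357 - 20430) + 37312)*(-25325) = (927 + 37312)*(-25325) = 38239*(-25325) = -968402675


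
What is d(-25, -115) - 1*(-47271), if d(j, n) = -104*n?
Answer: 59231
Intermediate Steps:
d(-25, -115) - 1*(-47271) = -104*(-115) - 1*(-47271) = 11960 + 47271 = 59231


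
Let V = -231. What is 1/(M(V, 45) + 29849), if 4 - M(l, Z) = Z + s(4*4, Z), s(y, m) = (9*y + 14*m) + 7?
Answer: 1/29027 ≈ 3.4451e-5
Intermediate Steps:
s(y, m) = 7 + 9*y + 14*m
M(l, Z) = -147 - 15*Z (M(l, Z) = 4 - (Z + (7 + 9*(4*4) + 14*Z)) = 4 - (Z + (7 + 9*16 + 14*Z)) = 4 - (Z + (7 + 144 + 14*Z)) = 4 - (Z + (151 + 14*Z)) = 4 - (151 + 15*Z) = 4 + (-151 - 15*Z) = -147 - 15*Z)
1/(M(V, 45) + 29849) = 1/((-147 - 15*45) + 29849) = 1/((-147 - 675) + 29849) = 1/(-822 + 29849) = 1/29027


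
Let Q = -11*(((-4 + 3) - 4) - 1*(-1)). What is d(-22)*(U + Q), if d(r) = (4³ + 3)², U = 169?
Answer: 956157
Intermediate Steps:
d(r) = 4489 (d(r) = (64 + 3)² = 67² = 4489)
Q = 44 (Q = -11*((-1 - 4) + 1) = -11*(-5 + 1) = -11*(-4) = 44)
d(-22)*(U + Q) = 4489*(169 + 44) = 4489*213 = 956157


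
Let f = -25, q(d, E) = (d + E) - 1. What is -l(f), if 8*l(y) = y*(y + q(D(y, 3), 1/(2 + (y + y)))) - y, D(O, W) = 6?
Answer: -25225/384 ≈ -65.690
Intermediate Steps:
q(d, E) = -1 + E + d (q(d, E) = (E + d) - 1 = -1 + E + d)
l(y) = -y/8 + y*(5 + y + 1/(2 + 2*y))/8 (l(y) = (y*(y + (-1 + 1/(2 + (y + y)) + 6)) - y)/8 = (y*(y + (-1 + 1/(2 + 2*y) + 6)) - y)/8 = (y*(y + (5 + 1/(2 + 2*y))) - y)/8 = (y*(5 + y + 1/(2 + 2*y)) - y)/8 = (-y + y*(5 + y + 1/(2 + 2*y)))/8 = -y/8 + y*(5 + y + 1/(2 + 2*y))/8)
-l(f) = -(-25)*(9 + 2*(-25)**2 + 10*(-25))/(16*(1 - 25)) = -(-25)*(9 + 2*625 - 250)/(16*(-24)) = -(-25)*(-1)*(9 + 1250 - 250)/(16*24) = -(-25)*(-1)*1009/(16*24) = -1*25225/384 = -25225/384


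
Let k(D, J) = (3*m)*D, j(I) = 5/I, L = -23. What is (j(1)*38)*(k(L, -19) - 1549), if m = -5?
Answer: -228760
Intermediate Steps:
k(D, J) = -15*D (k(D, J) = (3*(-5))*D = -15*D)
(j(1)*38)*(k(L, -19) - 1549) = ((5/1)*38)*(-15*(-23) - 1549) = ((5*1)*38)*(345 - 1549) = (5*38)*(-1204) = 190*(-1204) = -228760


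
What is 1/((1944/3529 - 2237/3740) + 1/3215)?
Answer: -8486609780/398472067 ≈ -21.298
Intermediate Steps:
1/((1944/3529 - 2237/3740) + 1/3215) = 1/(-623813/13198460 + 1/3215) = 1/(-398472067/8486609780) = -8486609780/398472067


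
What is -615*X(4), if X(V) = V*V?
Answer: -9840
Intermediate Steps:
X(V) = V²
-615*X(4) = -615*4² = -615*16 = -9840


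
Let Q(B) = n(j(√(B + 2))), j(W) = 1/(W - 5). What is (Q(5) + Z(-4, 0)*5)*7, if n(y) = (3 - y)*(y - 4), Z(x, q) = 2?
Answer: -4585/162 - 238*√7/81 ≈ -36.076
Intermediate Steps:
j(W) = 1/(-5 + W)
n(y) = (-4 + y)*(3 - y) (n(y) = (3 - y)*(-4 + y) = (-4 + y)*(3 - y))
Q(B) = -12 - 1/(-5 + √(2 + B))² + 7/(-5 + √(2 + B)) (Q(B) = -12 - (1/(-5 + √(B + 2)))² + 7/(-5 + √(B + 2)) = -12 - (1/(-5 + √(2 + B)))² + 7/(-5 + √(2 + B)) = -12 - 1/(-5 + √(2 + B))² + 7/(-5 + √(2 + B)))
(Q(5) + Z(-4, 0)*5)*7 = ((-12 - 1/(-5 + √(2 + 5))² + 7/(-5 + √(2 + 5))) + 2*5)*7 = ((-12 - 1/(-5 + √7)² + 7/(-5 + √7)) + 10)*7 = (-2 - 1/(-5 + √7)² + 7/(-5 + √7))*7 = -14 - 7/(-5 + √7)² + 49/(-5 + √7)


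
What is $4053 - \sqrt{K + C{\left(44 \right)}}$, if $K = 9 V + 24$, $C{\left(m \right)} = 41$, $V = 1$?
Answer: $4053 - \sqrt{74} \approx 4044.4$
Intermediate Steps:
$K = 33$ ($K = 9 \cdot 1 + 24 = 9 + 24 = 33$)
$4053 - \sqrt{K + C{\left(44 \right)}} = 4053 - \sqrt{33 + 41} = 4053 - \sqrt{74}$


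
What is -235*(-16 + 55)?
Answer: -9165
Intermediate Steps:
-235*(-16 + 55) = -235*39 = -9165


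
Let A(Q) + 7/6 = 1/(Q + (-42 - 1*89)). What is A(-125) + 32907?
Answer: 25271677/768 ≈ 32906.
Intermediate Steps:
A(Q) = -7/6 + 1/(-131 + Q) (A(Q) = -7/6 + 1/(Q + (-42 - 1*89)) = -7/6 + 1/(Q + (-42 - 89)) = -7/6 + 1/(Q - 131) = -7/6 + 1/(-131 + Q))
A(-125) + 32907 = (923 - 7*(-125))/(6*(-131 - 125)) + 32907 = (⅙)*(923 + 875)/(-256) + 32907 = (⅙)*(-1/256)*1798 + 32907 = -899/768 + 32907 = 25271677/768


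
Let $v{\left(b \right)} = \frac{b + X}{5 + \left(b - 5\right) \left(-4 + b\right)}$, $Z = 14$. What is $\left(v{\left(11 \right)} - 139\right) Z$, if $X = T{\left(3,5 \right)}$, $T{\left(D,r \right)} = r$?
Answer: $- \frac{91238}{47} \approx -1941.2$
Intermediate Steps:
$X = 5$
$v{\left(b \right)} = \frac{5 + b}{5 + \left(-5 + b\right) \left(-4 + b\right)}$ ($v{\left(b \right)} = \frac{b + 5}{5 + \left(b - 5\right) \left(-4 + b\right)} = \frac{5 + b}{5 + \left(-5 + b\right) \left(-4 + b\right)}$)
$\left(v{\left(11 \right)} - 139\right) Z = \left(\frac{5 + 11}{25 + 11^{2} - 99} - 139\right) 14 = \left(\frac{1}{25 + 121 - 99} \cdot 16 - 139\right) 14 = \left(\frac{1}{47} \cdot 16 - 139\right) 14 = \left(\frac{16}{47} - 139\right) 14 = \left(- \frac{6517}{47}\right) 14 = - \frac{91238}{47}$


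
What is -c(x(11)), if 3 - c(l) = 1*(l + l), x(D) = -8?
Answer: -19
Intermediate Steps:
c(l) = 3 - 2*l (c(l) = 3 - (l + l) = 3 - 2*l)
-c(x(11)) = -(3 - 2*(-8)) = -(3 + 16) = -1*19 = -19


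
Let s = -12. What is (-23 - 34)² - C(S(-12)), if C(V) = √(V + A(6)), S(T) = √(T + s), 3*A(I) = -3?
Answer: 3249 - √(-1 + 2*I*√6) ≈ 3247.6 - 1.732*I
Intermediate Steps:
A(I) = -1 (A(I) = (⅓)*(-3) = -1)
S(T) = √(-12 + T) (S(T) = √(T - 12) = √(-12 + T))
C(V) = √(-1 + V) (C(V) = √(V - 1) = √(-1 + V))
(-23 - 34)² - C(S(-12)) = (-23 - 34)² - √(-1 + √(-12 - 12)) = (-57)² - √(-1 + √(-24)) = 3249 - √(-1 + 2*I*√6)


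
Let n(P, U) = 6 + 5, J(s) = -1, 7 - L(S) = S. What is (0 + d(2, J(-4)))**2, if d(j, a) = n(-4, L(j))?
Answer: 121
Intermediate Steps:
L(S) = 7 - S
n(P, U) = 11
d(j, a) = 11
(0 + d(2, J(-4)))**2 = (0 + 11)**2 = 11**2 = 121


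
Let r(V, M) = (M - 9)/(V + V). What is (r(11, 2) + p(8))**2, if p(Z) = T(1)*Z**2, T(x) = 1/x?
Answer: 1962801/484 ≈ 4055.4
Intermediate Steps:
r(V, M) = (-9 + M)/(2*V) (r(V, M) = (-9 + M)/((2*V)) = (-9 + M)*(1/(2*V)) = (-9 + M)/(2*V))
p(Z) = Z**2 (p(Z) = Z**2/1 = 1*Z**2 = Z**2)
(r(11, 2) + p(8))**2 = ((1/2)*(-9 + 2)/11 + 8**2)**2 = ((1/2)*(1/11)*(-7) + 64)**2 = (-7/22 + 64)**2 = (1401/22)**2 = 1962801/484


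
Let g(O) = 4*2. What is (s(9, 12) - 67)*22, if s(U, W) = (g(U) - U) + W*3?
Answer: -704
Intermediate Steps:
g(O) = 8
s(U, W) = 8 - U + 3*W (s(U, W) = (8 - U) + W*3 = (8 - U) + 3*W = 8 - U + 3*W)
(s(9, 12) - 67)*22 = ((8 - 1*9 + 3*12) - 67)*22 = ((8 - 9 + 36) - 67)*22 = (35 - 67)*22 = -32*22 = -704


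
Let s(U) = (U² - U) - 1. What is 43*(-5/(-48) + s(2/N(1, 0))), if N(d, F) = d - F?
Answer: 2279/48 ≈ 47.479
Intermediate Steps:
s(U) = -1 + U² - U
43*(-5/(-48) + s(2/N(1, 0))) = 43*(-5/(-48) + (-1 + (2/(1 - 1*0))² - 2/(1 - 1*0))) = 43*(-5*(-1/48) + (-1 + (2/(1 + 0))² - 2/(1 + 0))) = 43*(5/48 + (-1 + (2/1)² - 2/1)) = 43*(5/48 + (-1 + (2*1)² - 2)) = 43*(5/48 + (-1 + 2² - 1*2)) = 43*(5/48 + (-1 + 4 - 2)) = 43*(5/48 + 1) = 43*(53/48) = 2279/48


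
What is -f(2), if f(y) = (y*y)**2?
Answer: -16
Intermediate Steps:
f(y) = y**4 (f(y) = (y**2)**2 = y**4)
-f(2) = -1*2**4 = -1*16 = -16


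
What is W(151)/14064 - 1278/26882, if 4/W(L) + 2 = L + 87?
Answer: -530213423/11153019216 ≈ -0.047540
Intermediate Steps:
W(L) = 4/(85 + L) (W(L) = 4/(-2 + (L + 87)) = 4/(-2 + (87 + L)) = 4/(85 + L))
W(151)/14064 - 1278/26882 = (4/(85 + 151))/14064 - 1278/26882 = (4/236)*(1/14064) - 1278*1/26882 = (4*(1/236))*(1/14064) - 639/13441 = (1/59)*(1/14064) - 639/13441 = 1/829776 - 639/13441 = -530213423/11153019216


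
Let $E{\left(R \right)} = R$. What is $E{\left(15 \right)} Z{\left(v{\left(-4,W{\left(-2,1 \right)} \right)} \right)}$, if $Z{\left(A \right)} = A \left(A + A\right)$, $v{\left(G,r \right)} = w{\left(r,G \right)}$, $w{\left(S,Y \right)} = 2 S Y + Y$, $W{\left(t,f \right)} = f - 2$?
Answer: $480$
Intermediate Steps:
$W{\left(t,f \right)} = -2 + f$
$w{\left(S,Y \right)} = Y + 2 S Y$ ($w{\left(S,Y \right)} = 2 S Y + Y = Y + 2 S Y$)
$v{\left(G,r \right)} = G \left(1 + 2 r\right)$
$Z{\left(A \right)} = 2 A^{2}$ ($Z{\left(A \right)} = A 2 A = 2 A^{2}$)
$E{\left(15 \right)} Z{\left(v{\left(-4,W{\left(-2,1 \right)} \right)} \right)} = 15 \cdot 2 \left(- 4 \left(1 + 2 \left(-2 + 1\right)\right)\right)^{2} = 15 \cdot 2 \left(- 4 \left(1 + 2 \left(-1\right)\right)\right)^{2} = 15 \cdot 2 \left(- 4 \left(1 - 2\right)\right)^{2} = 15 \cdot 2 \left(\left(-4\right) \left(-1\right)\right)^{2} = 15 \cdot 2 \cdot 4^{2} = 15 \cdot 2 \cdot 16 = 15 \cdot 32 = 480$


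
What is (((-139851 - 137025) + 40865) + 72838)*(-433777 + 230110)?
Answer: 33232955391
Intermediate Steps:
(((-139851 - 137025) + 40865) + 72838)*(-433777 + 230110) = ((-276876 + 40865) + 72838)*(-203667) = (-236011 + 72838)*(-203667) = -163173*(-203667) = 33232955391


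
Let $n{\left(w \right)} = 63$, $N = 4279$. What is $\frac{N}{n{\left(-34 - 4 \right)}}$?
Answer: $\frac{4279}{63} \approx 67.921$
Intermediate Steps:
$\frac{N}{n{\left(-34 - 4 \right)}} = \frac{4279}{63}$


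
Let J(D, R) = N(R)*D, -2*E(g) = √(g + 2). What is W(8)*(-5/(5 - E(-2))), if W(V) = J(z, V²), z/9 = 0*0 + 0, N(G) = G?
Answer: 0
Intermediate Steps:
E(g) = -√(2 + g)/2 (E(g) = -√(g + 2)/2 = -√(2 + g)/2)
z = 0 (z = 9*(0*0 + 0) = 9*(0 + 0) = 9*0 = 0)
J(D, R) = D*R (J(D, R) = R*D = D*R)
W(V) = 0 (W(V) = 0*V² = 0)
W(8)*(-5/(5 - E(-2))) = 0*(-5/(5 - (-1)*√(2 - 2)/2)) = 0*(-5/(5 - (-1)*√0/2)) = 0*(-5/(5 - (-1)*0/2)) = 0*(-5/(5 - 1*0)) = 0*(-5/(5 + 0)) = 0*(-5/5) = 0*(-5*⅕) = 0*(-1) = 0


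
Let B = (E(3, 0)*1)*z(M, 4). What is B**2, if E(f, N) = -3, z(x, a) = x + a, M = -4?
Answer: 0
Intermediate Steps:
z(x, a) = a + x
B = 0 (B = (-3*1)*(4 - 4) = -3*0 = 0)
B**2 = 0**2 = 0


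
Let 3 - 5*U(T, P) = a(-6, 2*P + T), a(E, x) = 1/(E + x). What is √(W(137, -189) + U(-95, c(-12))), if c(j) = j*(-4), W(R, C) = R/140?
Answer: √7931/70 ≈ 1.2722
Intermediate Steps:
W(R, C) = R/140 (W(R, C) = R*(1/140) = R/140)
c(j) = -4*j
U(T, P) = ⅗ - 1/(5*(-6 + T + 2*P)) (U(T, P) = ⅗ - 1/(5*(-6 + (2*P + T))) = ⅗ - 1/(5*(-6 + (T + 2*P))) = ⅗ - 1/(5*(-6 + T + 2*P)))
√(W(137, -189) + U(-95, c(-12))) = √((1/140)*137 + (-19 + 3*(-95) + 6*(-4*(-12)))/(5*(-6 - 95 + 2*(-4*(-12))))) = √(137/140 + (-19 - 285 + 6*48)/(5*(-6 - 95 + 2*48))) = √(137/140 + (-19 - 285 + 288)/(5*(-6 - 95 + 96))) = √(137/140 + (⅕)*(-16)/(-5)) = √(137/140 + (⅕)*(-⅕)*(-16)) = √(137/140 + 16/25) = √(1133/700) = √7931/70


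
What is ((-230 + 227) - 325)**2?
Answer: 107584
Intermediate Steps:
((-230 + 227) - 325)**2 = (-3 - 325)**2 = (-328)**2 = 107584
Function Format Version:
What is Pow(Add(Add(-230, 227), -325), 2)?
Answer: 107584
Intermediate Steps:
Pow(Add(Add(-230, 227), -325), 2) = Pow(Add(-3, -325), 2) = Pow(-328, 2) = 107584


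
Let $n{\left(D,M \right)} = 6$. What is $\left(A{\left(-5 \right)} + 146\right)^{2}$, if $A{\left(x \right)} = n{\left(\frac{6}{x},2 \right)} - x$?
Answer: $24649$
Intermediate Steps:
$A{\left(x \right)} = 6 - x$
$\left(A{\left(-5 \right)} + 146\right)^{2} = \left(\left(6 - -5\right) + 146\right)^{2} = \left(\left(6 + 5\right) + 146\right)^{2} = \left(11 + 146\right)^{2} = 157^{2} = 24649$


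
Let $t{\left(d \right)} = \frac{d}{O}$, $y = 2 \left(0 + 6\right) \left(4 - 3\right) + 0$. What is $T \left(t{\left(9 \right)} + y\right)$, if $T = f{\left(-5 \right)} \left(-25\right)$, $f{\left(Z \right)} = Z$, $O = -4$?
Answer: $\frac{4875}{4} \approx 1218.8$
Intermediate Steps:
$T = 125$ ($T = \left(-5\right) \left(-25\right) = 125$)
$y = 12$ ($y = 2 \cdot 6 \cdot 1 + 0 = 2 \cdot 6 + 0 = 12 + 0 = 12$)
$t{\left(d \right)} = - \frac{d}{4}$ ($t{\left(d \right)} = \frac{d}{-4} = d \left(- \frac{1}{4}\right) = - \frac{d}{4}$)
$T \left(t{\left(9 \right)} + y\right) = 125 \left(\left(- \frac{1}{4}\right) 9 + 12\right) = 125 \left(- \frac{9}{4} + 12\right) = 125 \cdot \frac{39}{4} = \frac{4875}{4}$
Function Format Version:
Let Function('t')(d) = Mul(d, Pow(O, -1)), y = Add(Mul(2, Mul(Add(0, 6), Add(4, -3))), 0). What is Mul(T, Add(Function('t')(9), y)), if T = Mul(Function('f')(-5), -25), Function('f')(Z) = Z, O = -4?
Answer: Rational(4875, 4) ≈ 1218.8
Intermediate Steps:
T = 125 (T = Mul(-5, -25) = 125)
y = 12 (y = Add(Mul(2, Mul(6, 1)), 0) = Add(Mul(2, 6), 0) = Add(12, 0) = 12)
Function('t')(d) = Mul(Rational(-1, 4), d) (Function('t')(d) = Mul(d, Pow(-4, -1)) = Mul(d, Rational(-1, 4)) = Mul(Rational(-1, 4), d))
Mul(T, Add(Function('t')(9), y)) = Mul(125, Add(Mul(Rational(-1, 4), 9), 12)) = Mul(125, Add(Rational(-9, 4), 12)) = Mul(125, Rational(39, 4)) = Rational(4875, 4)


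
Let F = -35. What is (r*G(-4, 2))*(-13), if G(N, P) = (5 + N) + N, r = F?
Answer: -1365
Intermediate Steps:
r = -35
G(N, P) = 5 + 2*N
(r*G(-4, 2))*(-13) = -35*(5 + 2*(-4))*(-13) = -35*(5 - 8)*(-13) = -35*(-3)*(-13) = 105*(-13) = -1365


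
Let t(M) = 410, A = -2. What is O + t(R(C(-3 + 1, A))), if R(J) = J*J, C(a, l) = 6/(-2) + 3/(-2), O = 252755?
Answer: 253165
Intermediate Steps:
C(a, l) = -9/2 (C(a, l) = 6*(-1/2) + 3*(-1/2) = -3 - 3/2 = -9/2)
R(J) = J**2
O + t(R(C(-3 + 1, A))) = 252755 + 410 = 253165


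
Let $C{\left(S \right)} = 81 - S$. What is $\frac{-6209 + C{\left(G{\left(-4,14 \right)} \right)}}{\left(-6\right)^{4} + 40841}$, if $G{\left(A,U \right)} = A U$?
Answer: $- \frac{6072}{42137} \approx -0.1441$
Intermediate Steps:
$\frac{-6209 + C{\left(G{\left(-4,14 \right)} \right)}}{\left(-6\right)^{4} + 40841} = \frac{-6209 + \left(81 - \left(-4\right) 14\right)}{\left(-6\right)^{4} + 40841} = \frac{-6209 + \left(81 - -56\right)}{1296 + 40841} = \frac{-6209 + \left(81 + 56\right)}{42137} = \left(-6209 + 137\right) \frac{1}{42137} = \left(-6072\right) \frac{1}{42137} = - \frac{6072}{42137}$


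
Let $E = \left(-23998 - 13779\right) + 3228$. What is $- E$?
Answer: $34549$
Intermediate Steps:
$E = -34549$ ($E = -37777 + 3228 = -34549$)
$- E = \left(-1\right) \left(-34549\right) = 34549$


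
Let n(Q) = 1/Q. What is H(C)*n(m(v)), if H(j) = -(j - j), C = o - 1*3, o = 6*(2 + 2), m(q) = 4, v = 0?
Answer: 0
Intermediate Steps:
o = 24 (o = 6*4 = 24)
C = 21 (C = 24 - 1*3 = 24 - 3 = 21)
H(j) = 0 (H(j) = -1*0 = 0)
H(C)*n(m(v)) = 0/4 = 0*(1/4) = 0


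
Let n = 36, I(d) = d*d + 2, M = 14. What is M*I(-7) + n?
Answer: 750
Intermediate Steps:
I(d) = 2 + d**2 (I(d) = d**2 + 2 = 2 + d**2)
M*I(-7) + n = 14*(2 + (-7)**2) + 36 = 14*(2 + 49) + 36 = 14*51 + 36 = 714 + 36 = 750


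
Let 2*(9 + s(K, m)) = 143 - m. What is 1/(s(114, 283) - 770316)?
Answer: -1/770395 ≈ -1.2980e-6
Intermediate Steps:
s(K, m) = 125/2 - m/2 (s(K, m) = -9 + (143 - m)/2 = -9 + (143/2 - m/2) = 125/2 - m/2)
1/(s(114, 283) - 770316) = 1/((125/2 - ½*283) - 770316) = 1/((125/2 - 283/2) - 770316) = 1/(-79 - 770316) = 1/(-770395) = -1/770395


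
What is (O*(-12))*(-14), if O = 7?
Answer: 1176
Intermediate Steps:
(O*(-12))*(-14) = (7*(-12))*(-14) = -84*(-14) = 1176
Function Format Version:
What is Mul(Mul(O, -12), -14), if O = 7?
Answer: 1176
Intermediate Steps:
Mul(Mul(O, -12), -14) = Mul(Mul(7, -12), -14) = Mul(-84, -14) = 1176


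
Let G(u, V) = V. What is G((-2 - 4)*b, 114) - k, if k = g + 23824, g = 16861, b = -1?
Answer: -40571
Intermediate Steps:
k = 40685 (k = 16861 + 23824 = 40685)
G((-2 - 4)*b, 114) - k = 114 - 1*40685 = 114 - 40685 = -40571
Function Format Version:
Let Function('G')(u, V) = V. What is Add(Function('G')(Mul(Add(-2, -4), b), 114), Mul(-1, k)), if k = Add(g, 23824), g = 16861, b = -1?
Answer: -40571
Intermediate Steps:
k = 40685 (k = Add(16861, 23824) = 40685)
Add(Function('G')(Mul(Add(-2, -4), b), 114), Mul(-1, k)) = Add(114, Mul(-1, 40685)) = Add(114, -40685) = -40571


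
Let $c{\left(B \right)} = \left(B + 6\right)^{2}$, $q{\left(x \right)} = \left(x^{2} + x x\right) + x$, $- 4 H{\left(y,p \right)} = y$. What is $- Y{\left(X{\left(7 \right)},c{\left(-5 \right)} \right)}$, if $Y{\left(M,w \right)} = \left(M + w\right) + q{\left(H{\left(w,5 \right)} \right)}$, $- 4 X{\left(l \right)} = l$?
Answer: $\frac{7}{8} \approx 0.875$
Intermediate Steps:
$H{\left(y,p \right)} = - \frac{y}{4}$
$q{\left(x \right)} = x + 2 x^{2}$ ($q{\left(x \right)} = \left(x^{2} + x^{2}\right) + x = 2 x^{2} + x = x + 2 x^{2}$)
$c{\left(B \right)} = \left(6 + B\right)^{2}$
$X{\left(l \right)} = - \frac{l}{4}$
$Y{\left(M,w \right)} = M + w - \frac{w \left(1 - \frac{w}{2}\right)}{4}$ ($Y{\left(M,w \right)} = \left(M + w\right) + - \frac{w}{4} \left(1 + 2 \left(- \frac{w}{4}\right)\right) = \left(M + w\right) + - \frac{w}{4} \left(1 - \frac{w}{2}\right) = \left(M + w\right) - \frac{w \left(1 - \frac{w}{2}\right)}{4} = M + w - \frac{w \left(1 - \frac{w}{2}\right)}{4}$)
$- Y{\left(X{\left(7 \right)},c{\left(-5 \right)} \right)} = - (\left(- \frac{1}{4}\right) 7 + \left(6 - 5\right)^{2} - \frac{\left(6 - 5\right)^{2} \left(2 - \left(6 - 5\right)^{2}\right)}{8}) = - (- \frac{7}{4} + 1^{2} - \frac{1^{2} \left(2 - 1^{2}\right)}{8}) = - (- \frac{7}{4} + 1 - \frac{2 - 1}{8}) = - (- \frac{7}{4} + 1 - \frac{1}{8} \cdot 1) = - (- \frac{7}{4} + 1 - \frac{1}{8}) = \left(-1\right) \left(- \frac{7}{8}\right) = \frac{7}{8}$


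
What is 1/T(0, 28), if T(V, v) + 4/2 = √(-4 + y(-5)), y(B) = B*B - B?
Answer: 1/11 + √26/22 ≈ 0.32268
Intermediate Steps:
y(B) = B² - B
T(V, v) = -2 + √26 (T(V, v) = -2 + √(-4 - 5*(-1 - 5)) = -2 + √(-4 - 5*(-6)) = -2 + √(-4 + 30) = -2 + √26)
1/T(0, 28) = 1/(-2 + √26)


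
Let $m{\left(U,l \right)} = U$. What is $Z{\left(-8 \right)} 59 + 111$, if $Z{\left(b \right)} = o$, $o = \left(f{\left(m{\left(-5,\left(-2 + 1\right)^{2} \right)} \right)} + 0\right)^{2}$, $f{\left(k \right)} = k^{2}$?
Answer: $36986$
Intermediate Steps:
$o = 625$ ($o = \left(\left(-5\right)^{2} + 0\right)^{2} = \left(25 + 0\right)^{2} = 25^{2} = 625$)
$Z{\left(b \right)} = 625$
$Z{\left(-8 \right)} 59 + 111 = 625 \cdot 59 + 111 = 36875 + 111 = 36986$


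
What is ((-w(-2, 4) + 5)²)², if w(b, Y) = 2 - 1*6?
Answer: 6561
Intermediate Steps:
w(b, Y) = -4 (w(b, Y) = 2 - 6 = -4)
((-w(-2, 4) + 5)²)² = ((-1*(-4) + 5)²)² = ((4 + 5)²)² = (9²)² = 81² = 6561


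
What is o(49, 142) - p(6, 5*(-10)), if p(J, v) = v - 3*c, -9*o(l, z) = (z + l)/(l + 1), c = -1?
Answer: 20959/450 ≈ 46.576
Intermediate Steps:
o(l, z) = -(l + z)/(9*(1 + l)) (o(l, z) = -(z + l)/(9*(l + 1)) = -(l + z)/(9*(1 + l)))
p(J, v) = 3 + v (p(J, v) = v - 3*(-1) = v + 3 = 3 + v)
o(49, 142) - p(6, 5*(-10)) = (-1*49 - 1*142)/(9*(1 + 49)) - (3 + 5*(-10)) = (⅑)*(-49 - 142)/50 - (3 - 50) = (⅑)*(1/50)*(-191) - 1*(-47) = -191/450 + 47 = 20959/450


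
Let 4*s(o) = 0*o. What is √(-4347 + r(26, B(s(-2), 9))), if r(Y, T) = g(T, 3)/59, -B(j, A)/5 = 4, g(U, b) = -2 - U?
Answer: 3*I*√1681205/59 ≈ 65.929*I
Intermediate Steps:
s(o) = 0 (s(o) = (0*o)/4 = (¼)*0 = 0)
B(j, A) = -20 (B(j, A) = -5*4 = -20)
r(Y, T) = -2/59 - T/59 (r(Y, T) = (-2 - T)/59 = (-2 - T)*(1/59) = -2/59 - T/59)
√(-4347 + r(26, B(s(-2), 9))) = √(-4347 + (-2/59 - 1/59*(-20))) = √(-4347 + (-2/59 + 20/59)) = √(-4347 + 18/59) = √(-256455/59) = 3*I*√1681205/59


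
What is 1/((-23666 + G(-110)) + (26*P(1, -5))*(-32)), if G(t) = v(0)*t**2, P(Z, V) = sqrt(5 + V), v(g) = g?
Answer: -1/23666 ≈ -4.2255e-5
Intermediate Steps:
G(t) = 0 (G(t) = 0*t**2 = 0)
1/((-23666 + G(-110)) + (26*P(1, -5))*(-32)) = 1/((-23666 + 0) + (26*sqrt(5 - 5))*(-32)) = 1/(-23666 + (26*sqrt(0))*(-32)) = 1/(-23666 + (26*0)*(-32)) = 1/(-23666 + 0*(-32)) = 1/(-23666 + 0) = 1/(-23666) = -1/23666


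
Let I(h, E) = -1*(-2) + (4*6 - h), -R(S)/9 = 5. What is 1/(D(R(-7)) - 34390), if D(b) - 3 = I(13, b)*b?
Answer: -1/34972 ≈ -2.8594e-5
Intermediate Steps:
R(S) = -45 (R(S) = -9*5 = -45)
I(h, E) = 26 - h (I(h, E) = 2 + (24 - h) = 26 - h)
D(b) = 3 + 13*b (D(b) = 3 + (26 - 1*13)*b = 3 + (26 - 13)*b = 3 + 13*b)
1/(D(R(-7)) - 34390) = 1/((3 + 13*(-45)) - 34390) = 1/((3 - 585) - 34390) = 1/(-582 - 34390) = 1/(-34972) = -1/34972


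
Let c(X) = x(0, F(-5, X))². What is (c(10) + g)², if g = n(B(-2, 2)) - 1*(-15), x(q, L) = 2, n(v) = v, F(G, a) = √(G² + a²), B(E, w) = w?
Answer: 441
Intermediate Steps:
g = 17 (g = 2 - 1*(-15) = 2 + 15 = 17)
c(X) = 4 (c(X) = 2² = 4)
(c(10) + g)² = (4 + 17)² = 21² = 441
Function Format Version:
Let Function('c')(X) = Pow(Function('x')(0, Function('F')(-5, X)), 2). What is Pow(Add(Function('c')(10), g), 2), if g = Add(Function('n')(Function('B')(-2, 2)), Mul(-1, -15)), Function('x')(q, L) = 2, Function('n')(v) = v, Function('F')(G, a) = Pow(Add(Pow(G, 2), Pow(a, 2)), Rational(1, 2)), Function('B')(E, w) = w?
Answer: 441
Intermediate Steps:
g = 17 (g = Add(2, Mul(-1, -15)) = Add(2, 15) = 17)
Function('c')(X) = 4 (Function('c')(X) = Pow(2, 2) = 4)
Pow(Add(Function('c')(10), g), 2) = Pow(Add(4, 17), 2) = Pow(21, 2) = 441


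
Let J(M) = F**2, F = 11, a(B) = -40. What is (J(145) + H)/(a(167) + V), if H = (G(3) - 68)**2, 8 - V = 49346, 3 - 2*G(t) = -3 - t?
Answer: -16613/197512 ≈ -0.084111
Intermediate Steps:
G(t) = 3 + t/2 (G(t) = 3/2 - (-3 - t)/2 = 3/2 + (3/2 + t/2) = 3 + t/2)
V = -49338 (V = 8 - 1*49346 = 8 - 49346 = -49338)
H = 16129/4 (H = ((3 + (1/2)*3) - 68)**2 = ((3 + 3/2) - 68)**2 = (9/2 - 68)**2 = (-127/2)**2 = 16129/4 ≈ 4032.3)
J(M) = 121 (J(M) = 11**2 = 121)
(J(145) + H)/(a(167) + V) = (121 + 16129/4)/(-40 - 49338) = (16613/4)/(-49378) = (16613/4)*(-1/49378) = -16613/197512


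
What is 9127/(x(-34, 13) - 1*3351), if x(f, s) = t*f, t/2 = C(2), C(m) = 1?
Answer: -9127/3419 ≈ -2.6695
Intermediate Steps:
t = 2 (t = 2*1 = 2)
x(f, s) = 2*f
9127/(x(-34, 13) - 1*3351) = 9127/(2*(-34) - 1*3351) = 9127/(-68 - 3351) = 9127/(-3419) = 9127*(-1/3419) = -9127/3419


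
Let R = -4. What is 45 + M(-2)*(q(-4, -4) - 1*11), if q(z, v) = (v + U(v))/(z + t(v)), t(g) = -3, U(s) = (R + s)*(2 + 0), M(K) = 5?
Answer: 30/7 ≈ 4.2857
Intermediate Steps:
U(s) = -8 + 2*s (U(s) = (-4 + s)*(2 + 0) = (-4 + s)*2 = -8 + 2*s)
q(z, v) = (-8 + 3*v)/(-3 + z) (q(z, v) = (v + (-8 + 2*v))/(z - 3) = (-8 + 3*v)/(-3 + z))
45 + M(-2)*(q(-4, -4) - 1*11) = 45 + 5*((-8 + 3*(-4))/(-3 - 4) - 1*11) = 45 + 5*((-8 - 12)/(-7) - 11) = 45 + 5*(-1/7*(-20) - 11) = 45 + 5*(20/7 - 11) = 45 + 5*(-57/7) = 45 - 285/7 = 30/7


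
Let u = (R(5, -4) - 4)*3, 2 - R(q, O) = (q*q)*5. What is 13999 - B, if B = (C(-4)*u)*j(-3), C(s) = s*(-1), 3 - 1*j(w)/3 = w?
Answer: 41431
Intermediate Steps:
R(q, O) = 2 - 5*q² (R(q, O) = 2 - q*q*5 = 2 - q²*5 = 2 - 5*q²)
j(w) = 9 - 3*w
C(s) = -s
u = -381 (u = ((2 - 5*5²) - 4)*3 = ((2 - 5*25) - 4)*3 = ((2 - 125) - 4)*3 = (-123 - 4)*3 = -127*3 = -381)
B = -27432 (B = (-1*(-4)*(-381))*(9 - 3*(-3)) = (4*(-381))*(9 + 9) = -1524*18 = -27432)
13999 - B = 13999 - 1*(-27432) = 13999 + 27432 = 41431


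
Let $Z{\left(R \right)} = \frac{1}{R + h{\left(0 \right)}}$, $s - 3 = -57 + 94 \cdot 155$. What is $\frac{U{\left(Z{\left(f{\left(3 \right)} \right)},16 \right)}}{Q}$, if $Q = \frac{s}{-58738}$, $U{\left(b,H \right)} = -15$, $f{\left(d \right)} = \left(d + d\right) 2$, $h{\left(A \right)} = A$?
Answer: $\frac{440535}{7258} \approx 60.696$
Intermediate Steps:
$f{\left(d \right)} = 4 d$ ($f{\left(d \right)} = 2 d 2 = 4 d$)
$s = 14516$ ($s = 3 + \left(-57 + 94 \cdot 155\right) = 3 + \left(-57 + 14570\right) = 3 + 14513 = 14516$)
$Z{\left(R \right)} = \frac{1}{R}$ ($Z{\left(R \right)} = \frac{1}{R + 0} = \frac{1}{R}$)
$Q = - \frac{7258}{29369}$ ($Q = \frac{14516}{-58738} = 14516 \left(- \frac{1}{58738}\right) = - \frac{7258}{29369} \approx -0.24713$)
$\frac{U{\left(Z{\left(f{\left(3 \right)} \right)},16 \right)}}{Q} = - \frac{15}{- \frac{7258}{29369}} = \left(-15\right) \left(- \frac{29369}{7258}\right) = \frac{440535}{7258}$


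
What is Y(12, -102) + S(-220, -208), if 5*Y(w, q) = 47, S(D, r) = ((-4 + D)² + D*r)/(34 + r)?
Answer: -235751/435 ≈ -541.96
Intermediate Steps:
S(D, r) = ((-4 + D)² + D*r)/(34 + r)
Y(w, q) = 47/5 (Y(w, q) = (⅕)*47 = 47/5)
Y(12, -102) + S(-220, -208) = 47/5 + ((-4 - 220)² - 220*(-208))/(34 - 208) = 47/5 + ((-224)² + 45760)/(-174) = 47/5 - (50176 + 45760)/174 = 47/5 - 1/174*95936 = 47/5 - 47968/87 = -235751/435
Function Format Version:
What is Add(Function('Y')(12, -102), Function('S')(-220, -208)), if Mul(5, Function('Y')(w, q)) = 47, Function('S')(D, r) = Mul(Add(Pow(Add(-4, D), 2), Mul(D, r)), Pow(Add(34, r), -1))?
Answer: Rational(-235751, 435) ≈ -541.96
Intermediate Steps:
Function('S')(D, r) = Mul(Pow(Add(34, r), -1), Add(Pow(Add(-4, D), 2), Mul(D, r)))
Function('Y')(w, q) = Rational(47, 5) (Function('Y')(w, q) = Mul(Rational(1, 5), 47) = Rational(47, 5))
Add(Function('Y')(12, -102), Function('S')(-220, -208)) = Add(Rational(47, 5), Mul(Pow(Add(34, -208), -1), Add(Pow(Add(-4, -220), 2), Mul(-220, -208)))) = Add(Rational(47, 5), Mul(Pow(-174, -1), Add(Pow(-224, 2), 45760))) = Add(Rational(47, 5), Mul(Rational(-1, 174), Add(50176, 45760))) = Add(Rational(47, 5), Mul(Rational(-1, 174), 95936)) = Add(Rational(47, 5), Rational(-47968, 87)) = Rational(-235751, 435)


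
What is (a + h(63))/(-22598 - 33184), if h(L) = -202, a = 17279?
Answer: -17077/55782 ≈ -0.30614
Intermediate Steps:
(a + h(63))/(-22598 - 33184) = (17279 - 202)/(-22598 - 33184) = 17077/(-55782) = 17077*(-1/55782) = -17077/55782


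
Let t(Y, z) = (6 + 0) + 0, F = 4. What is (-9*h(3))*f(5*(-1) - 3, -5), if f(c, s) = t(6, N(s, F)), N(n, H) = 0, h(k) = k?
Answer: -162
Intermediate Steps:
t(Y, z) = 6 (t(Y, z) = 6 + 0 = 6)
f(c, s) = 6
(-9*h(3))*f(5*(-1) - 3, -5) = -9*3*6 = -27*6 = -162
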